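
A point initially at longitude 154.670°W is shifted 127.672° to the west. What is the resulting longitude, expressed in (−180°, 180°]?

77.658°E

Start at -154.670°; shift −127.672° → -282.342°.
-282.342° lies outside (−180°, 180°]; add 360° → +77.658°.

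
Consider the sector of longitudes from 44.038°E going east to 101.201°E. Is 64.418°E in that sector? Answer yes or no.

Yes

Band width going east from +44.038° to +101.201°: ((101.201 − 44.038) mod 360) = 57.163°.
Offset of +64.418° east of the west edge: ((64.418 − 44.038) mod 360) = 20.380°.
20.380° ≤ 57.163° ⇒ inside.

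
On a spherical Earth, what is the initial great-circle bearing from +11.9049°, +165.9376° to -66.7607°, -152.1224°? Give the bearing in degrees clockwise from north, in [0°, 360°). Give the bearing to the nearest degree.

165°

Δλ = -152.1224 − 165.9376 = -318.0600°; wrapped into (−180°, 180°]: 41.9400°.
θ = atan2( sin Δλ · cos φ₂ , cos φ₁ · sin φ₂ − sin φ₁ · cos φ₂ · cos Δλ )
  = atan2(0.26371, -0.95965) = 164.634° → normalised to [0°, 360°): 164.634°.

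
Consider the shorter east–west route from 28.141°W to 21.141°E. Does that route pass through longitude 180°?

Signed shortest Δλ = ((21.141 − -28.141 + 180) mod 360) − 180 = 49.282°.
Going east by 49.282° from -28.141° reaches +21.141° without touching 180°.

No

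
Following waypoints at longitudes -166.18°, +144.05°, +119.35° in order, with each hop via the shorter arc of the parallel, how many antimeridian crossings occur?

1

Leg 1: -166.18° → +144.05°, shortest Δλ = -49.77° (west) — crosses 180°.
Leg 2: +144.05° → +119.35°, shortest Δλ = -24.7° (west) — does not cross 180°.
Total crossings: 1.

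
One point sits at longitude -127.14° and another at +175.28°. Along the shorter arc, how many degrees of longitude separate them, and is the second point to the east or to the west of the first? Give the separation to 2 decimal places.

57.58° west

Raw difference: 175.28 − -127.14 = 302.42°.
Normalise into (−180°, 180°]: 302.42° − 360° = -57.58°.
Negative ⇒ the second point lies to the west; separation 57.58°.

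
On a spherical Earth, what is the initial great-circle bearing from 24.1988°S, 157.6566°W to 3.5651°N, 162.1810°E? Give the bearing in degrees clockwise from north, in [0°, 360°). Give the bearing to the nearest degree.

300°

Δλ = 162.1810 − -157.6566 = 319.8376°; wrapped into (−180°, 180°]: -40.1624°.
θ = atan2( sin Δλ · cos φ₂ , cos φ₁ · sin φ₂ − sin φ₁ · cos φ₂ · cos Δλ )
  = atan2(-0.64371, 0.36937) = -60.152° → normalised to [0°, 360°): 299.848°.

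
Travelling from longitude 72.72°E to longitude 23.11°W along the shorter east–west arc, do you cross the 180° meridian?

Signed shortest Δλ = ((-23.11 − 72.72 + 180) mod 360) − 180 = -95.83°.
Going west by 95.83° from +72.72° reaches -23.11° without touching 180°.

No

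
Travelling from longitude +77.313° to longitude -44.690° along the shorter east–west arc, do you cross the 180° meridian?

No

Signed shortest Δλ = ((-44.690 − 77.313 + 180) mod 360) − 180 = -122.003°.
Going west by 122.003° from +77.313° reaches -44.690° without touching 180°.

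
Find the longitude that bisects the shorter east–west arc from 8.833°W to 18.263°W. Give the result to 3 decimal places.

Signed shortest Δλ from -8.833° to -18.263° is -9.430°.
Midpoint longitude = -8.833° + (-9.430°)/2 = -8.833° − 4.715° = -13.548°.

13.548°W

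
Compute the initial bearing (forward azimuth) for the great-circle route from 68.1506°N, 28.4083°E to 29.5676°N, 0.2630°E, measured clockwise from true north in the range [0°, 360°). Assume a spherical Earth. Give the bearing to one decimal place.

Δλ = 0.2630 − 28.4083 = -28.1453°.
θ = atan2( sin Δλ · cos φ₂ , cos φ₁ · sin φ₂ − sin φ₁ · cos φ₂ · cos Δλ )
  = atan2(-0.41028, -0.52819) = -142.161° → normalised to [0°, 360°): 217.839°.

217.8°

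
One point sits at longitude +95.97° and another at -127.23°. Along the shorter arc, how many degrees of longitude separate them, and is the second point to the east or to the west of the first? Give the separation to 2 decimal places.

136.80° east

Raw difference: -127.23 − 95.97 = -223.2°.
Normalise into (−180°, 180°]: -223.2° + 360° = 136.8°.
Positive ⇒ the second point lies to the east; separation 136.80°.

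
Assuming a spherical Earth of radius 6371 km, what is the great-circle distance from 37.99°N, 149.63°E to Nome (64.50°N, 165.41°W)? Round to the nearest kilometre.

Δλ = -165.41 − 149.63 = -315.04°; wrapped into (−180°, 180°]: 44.96°.
Δφ = 64.50 − 37.99 = 26.51°.
a = sin²(Δφ/2) + cos φ₁ · cos φ₂ · sin²(Δλ/2) = 0.102176.
c = 2·atan2(√a, √(1−a)) = 0.65072 rad → d = 6371·c ≈ 4145.75 km.

4146 km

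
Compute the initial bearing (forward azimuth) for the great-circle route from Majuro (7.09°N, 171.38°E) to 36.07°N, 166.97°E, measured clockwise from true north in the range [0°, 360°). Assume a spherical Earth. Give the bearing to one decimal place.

352.7°

Δλ = 166.97 − 171.38 = -4.41°.
θ = atan2( sin Δλ · cos φ₂ , cos φ₁ · sin φ₂ − sin φ₁ · cos φ₂ · cos Δλ )
  = atan2(-0.06215, 0.48480) = -7.306° → normalised to [0°, 360°): 352.694°.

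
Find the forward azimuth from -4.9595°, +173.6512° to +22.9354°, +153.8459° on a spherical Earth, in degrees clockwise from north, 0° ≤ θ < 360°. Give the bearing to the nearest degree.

Δλ = 153.8459 − 173.6512 = -19.8053°.
θ = atan2( sin Δλ · cos φ₂ , cos φ₁ · sin φ₂ − sin φ₁ · cos φ₂ · cos Δλ )
  = atan2(-0.31204, 0.46314) = -33.970° → normalised to [0°, 360°): 326.030°.

326°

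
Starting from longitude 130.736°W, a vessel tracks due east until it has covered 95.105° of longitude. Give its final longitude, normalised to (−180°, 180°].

35.631°W

Start at -130.736°; shift +95.105° → -35.631°.
-35.631° already lies in (−180°, 180°].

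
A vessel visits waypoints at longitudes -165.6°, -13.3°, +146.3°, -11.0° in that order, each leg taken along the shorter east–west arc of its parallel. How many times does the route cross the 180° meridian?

0

Leg 1: -165.6° → -13.3°, shortest Δλ = 152.3° (east) — does not cross 180°.
Leg 2: -13.3° → +146.3°, shortest Δλ = 159.6° (east) — does not cross 180°.
Leg 3: +146.3° → -11.0°, shortest Δλ = -157.3° (west) — does not cross 180°.
Total crossings: 0.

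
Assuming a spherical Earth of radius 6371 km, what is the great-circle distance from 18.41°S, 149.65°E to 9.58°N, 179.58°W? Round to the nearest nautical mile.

Δλ = -179.58 − 149.65 = -329.23°; wrapped into (−180°, 180°]: 30.77°.
Δφ = 9.58 − -18.41 = 27.99°.
a = sin²(Δφ/2) + cos φ₁ · cos φ₂ · sin²(Δλ/2) = 0.124338.
c = 2·atan2(√a, √(1−a)) = 0.72073 rad → d = 6371·c ≈ 4591.77 km ≈ 2479.36 nmi.

2479 nmi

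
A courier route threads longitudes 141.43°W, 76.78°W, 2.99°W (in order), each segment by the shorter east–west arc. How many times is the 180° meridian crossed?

0

Leg 1: -141.43° → -76.78°, shortest Δλ = 64.65° (east) — does not cross 180°.
Leg 2: -76.78° → -2.99°, shortest Δλ = 73.79° (east) — does not cross 180°.
Total crossings: 0.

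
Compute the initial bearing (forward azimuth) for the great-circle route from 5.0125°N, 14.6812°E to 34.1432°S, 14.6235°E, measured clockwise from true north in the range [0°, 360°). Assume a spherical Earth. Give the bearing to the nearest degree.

180°

Δλ = 14.6235 − 14.6812 = -0.0577°.
θ = atan2( sin Δλ · cos φ₂ , cos φ₁ · sin φ₂ − sin φ₁ · cos φ₂ · cos Δλ )
  = atan2(-0.00083, -0.63143) = -179.924° → normalised to [0°, 360°): 180.076°.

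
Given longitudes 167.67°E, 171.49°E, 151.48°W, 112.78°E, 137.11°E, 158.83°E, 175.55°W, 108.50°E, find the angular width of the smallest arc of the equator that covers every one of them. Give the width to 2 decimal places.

Sort the longitudes: -175.55°, -151.48°, +108.50°, +112.78°, +137.11°, +158.83°, +167.67°, +171.49°.
Eastward gaps between consecutive values (wrapping around): 24.07°, 259.98°, 4.28°, 24.33°, 21.72°, 8.84°, 3.82°, 12.96°.
Largest gap = 259.98° ⇒ minimal covering band is its complement: 360° − 259.98° = 100.02°.
Band runs from +108.50° eastward to -151.48°, crossing the antimeridian.

100.02°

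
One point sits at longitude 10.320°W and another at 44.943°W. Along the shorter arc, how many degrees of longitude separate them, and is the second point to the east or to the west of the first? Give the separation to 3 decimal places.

34.623° west

Raw difference: -44.943 − -10.320 = -34.623°.
Normalise into (−180°, 180°]: -34.623° stays -34.623°.
Negative ⇒ the second point lies to the west; separation 34.623°.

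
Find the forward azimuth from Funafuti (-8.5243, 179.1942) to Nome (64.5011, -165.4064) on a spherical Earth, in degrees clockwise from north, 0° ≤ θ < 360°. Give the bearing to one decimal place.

6.8°

Δλ = -165.4064 − 179.1942 = -344.6006°; wrapped into (−180°, 180°]: 15.3994°.
θ = atan2( sin Δλ · cos φ₂ , cos φ₁ · sin φ₂ − sin φ₁ · cos φ₂ · cos Δλ )
  = atan2(0.11432, 0.95414) = 6.832° → normalised to [0°, 360°): 6.832°.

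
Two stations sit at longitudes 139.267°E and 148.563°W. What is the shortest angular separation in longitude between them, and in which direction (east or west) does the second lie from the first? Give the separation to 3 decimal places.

Raw difference: -148.563 − 139.267 = -287.83°.
Normalise into (−180°, 180°]: -287.83° + 360° = 72.17°.
Positive ⇒ the second point lies to the east; separation 72.170°.

72.170° east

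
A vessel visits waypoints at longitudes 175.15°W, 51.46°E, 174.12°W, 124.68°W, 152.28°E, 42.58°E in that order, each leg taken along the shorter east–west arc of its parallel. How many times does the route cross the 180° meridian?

3

Leg 1: -175.15° → +51.46°, shortest Δλ = -133.39° (west) — crosses 180°.
Leg 2: +51.46° → -174.12°, shortest Δλ = 134.42° (east) — crosses 180°.
Leg 3: -174.12° → -124.68°, shortest Δλ = 49.44° (east) — does not cross 180°.
Leg 4: -124.68° → +152.28°, shortest Δλ = -83.04° (west) — crosses 180°.
Leg 5: +152.28° → +42.58°, shortest Δλ = -109.7° (west) — does not cross 180°.
Total crossings: 3.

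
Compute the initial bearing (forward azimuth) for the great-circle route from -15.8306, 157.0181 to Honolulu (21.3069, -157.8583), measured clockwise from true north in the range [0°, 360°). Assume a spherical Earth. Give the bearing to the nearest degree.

Δλ = -157.8583 − 157.0181 = -314.8764°; wrapped into (−180°, 180°]: 45.1236°.
θ = atan2( sin Δλ · cos φ₂ , cos φ₁ · sin φ₂ − sin φ₁ · cos φ₂ · cos Δλ )
  = atan2(0.66019, 0.52890) = 51.301° → normalised to [0°, 360°): 51.301°.

51°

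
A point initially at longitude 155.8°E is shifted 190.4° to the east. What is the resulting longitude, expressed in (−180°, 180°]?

13.8°W

Start at +155.8°; shift +190.4° → +346.2°.
+346.2° lies outside (−180°, 180°]; subtract 360° → -13.8°.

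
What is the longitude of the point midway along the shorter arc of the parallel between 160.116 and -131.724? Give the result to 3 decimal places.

Signed shortest Δλ from +160.116° to -131.724° is +68.160°.
Midpoint longitude = +160.116° + (+68.160°)/2 = +160.116° + 34.080° = +194.196°.
Normalise into (−180°, 180°]: -165.804°.
(The naïve average (+160.116 + -131.724)/2 = 14.196° is on the wrong side of the globe.)

-165.804°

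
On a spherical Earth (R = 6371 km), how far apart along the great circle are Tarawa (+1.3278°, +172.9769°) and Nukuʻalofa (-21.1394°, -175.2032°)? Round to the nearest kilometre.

2810 km

Δλ = -175.2032 − 172.9769 = -348.1801°; wrapped into (−180°, 180°]: 11.8199°.
Δφ = -21.1394 − 1.3278 = -22.4672°.
a = sin²(Δφ/2) + cos φ₁ · cos φ₂ · sin²(Δλ/2) = 0.047837.
c = 2·atan2(√a, √(1−a)) = 0.44100 rad → d = 6371·c ≈ 2809.59 km.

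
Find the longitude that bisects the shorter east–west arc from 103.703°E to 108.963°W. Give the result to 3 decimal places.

Signed shortest Δλ from +103.703° to -108.963° is +147.334°.
Midpoint longitude = +103.703° + (+147.334°)/2 = +103.703° + 73.667° = +177.370°.
(The naïve average (+103.703 + -108.963)/2 = -2.63° is on the wrong side of the globe.)

177.370°E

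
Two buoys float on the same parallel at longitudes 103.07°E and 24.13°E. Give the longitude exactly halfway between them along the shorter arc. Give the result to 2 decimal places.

Signed shortest Δλ from +103.07° to +24.13° is -78.94°.
Midpoint longitude = +103.07° + (-78.94°)/2 = +103.07° − 39.47° = +63.60°.

63.60°E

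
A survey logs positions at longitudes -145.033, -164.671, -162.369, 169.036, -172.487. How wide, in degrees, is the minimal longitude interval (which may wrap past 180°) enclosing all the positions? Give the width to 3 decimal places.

Sort the longitudes: -172.487°, -164.671°, -162.369°, -145.033°, +169.036°.
Eastward gaps between consecutive values (wrapping around): 7.816°, 2.302°, 17.336°, 314.069°, 18.477°.
Largest gap = 314.069° ⇒ minimal covering band is its complement: 360° − 314.069° = 45.931°.
Band runs from +169.036° eastward to -145.033°, crossing the antimeridian.

45.931°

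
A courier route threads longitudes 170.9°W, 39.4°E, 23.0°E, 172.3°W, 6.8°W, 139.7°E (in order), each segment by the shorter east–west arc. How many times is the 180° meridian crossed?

Leg 1: -170.9° → +39.4°, shortest Δλ = -149.7° (west) — crosses 180°.
Leg 2: +39.4° → +23.0°, shortest Δλ = -16.4° (west) — does not cross 180°.
Leg 3: +23.0° → -172.3°, shortest Δλ = 164.7° (east) — crosses 180°.
Leg 4: -172.3° → -6.8°, shortest Δλ = 165.5° (east) — does not cross 180°.
Leg 5: -6.8° → +139.7°, shortest Δλ = 146.5° (east) — does not cross 180°.
Total crossings: 2.

2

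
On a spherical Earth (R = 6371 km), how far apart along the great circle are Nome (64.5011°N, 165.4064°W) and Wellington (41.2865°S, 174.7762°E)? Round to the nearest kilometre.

Δλ = 174.7762 − -165.4064 = 340.1826°; wrapped into (−180°, 180°]: -19.8174°.
Δφ = -41.2865 − 64.5011 = -105.7876°.
a = sin²(Δφ/2) + cos φ₁ · cos φ₂ · sin²(Δλ/2) = 0.645615.
c = 2·atan2(√a, √(1−a)) = 1.86631 rad → d = 6371·c ≈ 11890.25 km.

11890 km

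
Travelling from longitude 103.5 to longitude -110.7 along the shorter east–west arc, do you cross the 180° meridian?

Naïve |-110.7 − 103.5| = 214.2° > 180°, so the shorter arc goes the other way round — across 180°.
Signed shortest Δλ = ((-110.7 − 103.5 + 180) mod 360) − 180 = 145.8°.
Going east by 145.8° from +103.5° passes through 180° before reaching -110.7°.

Yes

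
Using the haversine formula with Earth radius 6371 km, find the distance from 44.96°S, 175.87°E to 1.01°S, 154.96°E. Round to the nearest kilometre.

Δλ = 154.96 − 175.87 = -20.91°.
Δφ = -1.01 − -44.96 = 43.95°.
a = sin²(Δφ/2) + cos φ₁ · cos φ₂ · sin²(Δλ/2) = 0.163324.
c = 2·atan2(√a, √(1−a)) = 0.83206 rad → d = 6371·c ≈ 5301.07 km.

5301 km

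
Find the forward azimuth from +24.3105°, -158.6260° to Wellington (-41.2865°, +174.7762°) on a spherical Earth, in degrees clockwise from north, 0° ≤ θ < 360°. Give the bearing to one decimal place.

Δλ = 174.7762 − -158.6260 = 333.4022°; wrapped into (−180°, 180°]: -26.5978°.
θ = atan2( sin Δλ · cos φ₂ , cos φ₁ · sin φ₂ − sin φ₁ · cos φ₂ · cos Δλ )
  = atan2(-0.33643, -0.87792) = -159.033° → normalised to [0°, 360°): 200.967°.

201.0°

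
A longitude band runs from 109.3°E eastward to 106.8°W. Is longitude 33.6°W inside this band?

Band width going east from +109.3° to -106.8°: ((-106.8 − 109.3) mod 360) = 143.9°.
Offset of -33.6° east of the west edge: ((-33.6 − 109.3) mod 360) = 217.1°.
217.1° > 143.9° ⇒ outside.

No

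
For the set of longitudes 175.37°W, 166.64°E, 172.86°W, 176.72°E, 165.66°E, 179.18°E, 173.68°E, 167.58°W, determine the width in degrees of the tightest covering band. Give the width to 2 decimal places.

Sort the longitudes: -175.37°, -172.86°, -167.58°, +165.66°, +166.64°, +173.68°, +176.72°, +179.18°.
Eastward gaps between consecutive values (wrapping around): 2.51°, 5.28°, 333.24°, 0.98°, 7.04°, 3.04°, 2.46°, 5.45°.
Largest gap = 333.24° ⇒ minimal covering band is its complement: 360° − 333.24° = 26.76°.
Band runs from +165.66° eastward to -167.58°, crossing the antimeridian.

26.76°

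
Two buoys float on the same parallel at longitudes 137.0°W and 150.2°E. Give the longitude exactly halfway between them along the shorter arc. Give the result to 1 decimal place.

173.4°W

Signed shortest Δλ from -137.0° to +150.2° is -72.8°.
Midpoint longitude = -137.0° + (-72.8°)/2 = -137.0° − 36.4° = -173.4°.
(The naïve average (-137.0 + +150.2)/2 = 6.6° is on the wrong side of the globe.)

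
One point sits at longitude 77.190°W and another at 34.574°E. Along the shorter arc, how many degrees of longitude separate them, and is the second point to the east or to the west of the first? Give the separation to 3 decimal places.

Raw difference: 34.574 − -77.190 = 111.764°.
Normalise into (−180°, 180°]: 111.764° stays 111.764°.
Positive ⇒ the second point lies to the east; separation 111.764°.

111.764° east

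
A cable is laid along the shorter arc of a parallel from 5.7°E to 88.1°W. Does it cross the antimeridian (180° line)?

No

Signed shortest Δλ = ((-88.1 − 5.7 + 180) mod 360) − 180 = -93.8°.
Going west by 93.8° from +5.7° reaches -88.1° without touching 180°.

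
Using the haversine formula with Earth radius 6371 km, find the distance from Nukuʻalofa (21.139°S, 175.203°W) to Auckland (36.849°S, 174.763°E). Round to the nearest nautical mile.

Δλ = 174.763 − -175.203 = 349.966°; wrapped into (−180°, 180°]: -10.034°.
Δφ = -36.849 − -21.139 = -15.710°.
a = sin²(Δφ/2) + cos φ₁ · cos φ₂ · sin²(Δλ/2) = 0.024386.
c = 2·atan2(√a, √(1−a)) = 0.31360 rad → d = 6371·c ≈ 1997.96 km ≈ 1078.81 nmi.

1079 nmi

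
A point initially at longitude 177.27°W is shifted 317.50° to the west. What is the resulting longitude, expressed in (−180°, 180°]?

Start at -177.27°; shift −317.50° → -494.77°.
-494.77° lies outside (−180°, 180°]; add 360° → -134.77°.

134.77°W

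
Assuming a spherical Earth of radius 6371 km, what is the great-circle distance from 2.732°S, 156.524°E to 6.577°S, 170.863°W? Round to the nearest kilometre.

3639 km

Δλ = -170.863 − 156.524 = -327.387°; wrapped into (−180°, 180°]: 32.613°.
Δφ = -6.577 − -2.732 = -3.845°.
a = sin²(Δφ/2) + cos φ₁ · cos φ₂ · sin²(Δλ/2) = 0.079353.
c = 2·atan2(√a, √(1−a)) = 0.57112 rad → d = 6371·c ≈ 3638.62 km.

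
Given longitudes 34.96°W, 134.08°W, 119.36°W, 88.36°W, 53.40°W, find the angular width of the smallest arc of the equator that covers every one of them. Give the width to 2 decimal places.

99.12°

Sort the longitudes: -134.08°, -119.36°, -88.36°, -53.40°, -34.96°.
Eastward gaps between consecutive values (wrapping around): 14.72°, 31.00°, 34.96°, 18.44°, 260.88°.
Largest gap = 260.88° ⇒ minimal covering band is its complement: 360° − 260.88° = 99.12°.
Band runs from -134.08° eastward to -34.96°.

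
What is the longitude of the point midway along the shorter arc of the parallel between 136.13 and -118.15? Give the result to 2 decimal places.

Signed shortest Δλ from +136.13° to -118.15° is +105.72°.
Midpoint longitude = +136.13° + (+105.72°)/2 = +136.13° + 52.86° = +188.99°.
Normalise into (−180°, 180°]: -171.01°.
(The naïve average (+136.13 + -118.15)/2 = 8.99° is on the wrong side of the globe.)

-171.01°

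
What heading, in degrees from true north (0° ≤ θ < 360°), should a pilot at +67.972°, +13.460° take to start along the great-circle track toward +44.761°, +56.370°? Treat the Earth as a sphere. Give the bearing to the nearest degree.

114°

Δλ = 56.370 − 13.460 = 42.910°.
θ = atan2( sin Δλ · cos φ₂ , cos φ₁ · sin φ₂ − sin φ₁ · cos φ₂ · cos Δλ )
  = atan2(0.48344, -0.21800) = 114.272° → normalised to [0°, 360°): 114.272°.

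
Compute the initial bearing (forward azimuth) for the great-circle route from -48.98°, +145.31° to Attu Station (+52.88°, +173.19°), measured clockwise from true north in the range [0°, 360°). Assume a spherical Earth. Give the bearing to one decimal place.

Δλ = 173.19 − 145.31 = 27.88°.
θ = atan2( sin Δλ · cos φ₂ , cos φ₁ · sin φ₂ − sin φ₁ · cos φ₂ · cos Δλ )
  = atan2(0.28220, 0.92580) = 16.952° → normalised to [0°, 360°): 16.952°.

17.0°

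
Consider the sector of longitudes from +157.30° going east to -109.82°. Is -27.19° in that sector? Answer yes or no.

Band width going east from +157.30° to -109.82°: ((-109.82 − 157.30) mod 360) = 92.88°.
Offset of -27.19° east of the west edge: ((-27.19 − 157.30) mod 360) = 175.51°.
175.51° > 92.88° ⇒ outside.

No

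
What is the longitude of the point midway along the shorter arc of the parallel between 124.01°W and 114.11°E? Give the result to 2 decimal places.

Signed shortest Δλ from -124.01° to +114.11° is -121.88°.
Midpoint longitude = -124.01° + (-121.88°)/2 = -124.01° − 60.94° = -184.95°.
Normalise into (−180°, 180°]: +175.05°.
(The naïve average (-124.01 + +114.11)/2 = -4.95° is on the wrong side of the globe.)

175.05°E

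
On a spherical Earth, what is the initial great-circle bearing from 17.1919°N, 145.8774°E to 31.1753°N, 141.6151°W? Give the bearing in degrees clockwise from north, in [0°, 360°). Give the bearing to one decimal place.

Δλ = -141.6151 − 145.8774 = -287.4925°; wrapped into (−180°, 180°]: 72.5075°.
θ = atan2( sin Δλ · cos φ₂ , cos φ₁ · sin φ₂ − sin φ₁ · cos φ₂ · cos Δλ )
  = atan2(0.81602, 0.41852) = 62.848° → normalised to [0°, 360°): 62.848°.

62.8°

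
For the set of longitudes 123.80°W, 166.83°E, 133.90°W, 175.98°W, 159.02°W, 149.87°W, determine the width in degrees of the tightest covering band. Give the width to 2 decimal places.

69.37°

Sort the longitudes: -175.98°, -159.02°, -149.87°, -133.90°, -123.80°, +166.83°.
Eastward gaps between consecutive values (wrapping around): 16.96°, 9.15°, 15.97°, 10.10°, 290.63°, 17.19°.
Largest gap = 290.63° ⇒ minimal covering band is its complement: 360° − 290.63° = 69.37°.
Band runs from +166.83° eastward to -123.80°, crossing the antimeridian.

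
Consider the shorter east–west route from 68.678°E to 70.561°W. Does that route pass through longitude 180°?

No

Signed shortest Δλ = ((-70.561 − 68.678 + 180) mod 360) − 180 = -139.239°.
Going west by 139.239° from +68.678° reaches -70.561° without touching 180°.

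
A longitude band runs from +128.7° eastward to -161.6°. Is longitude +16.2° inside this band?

No

Band width going east from +128.7° to -161.6°: ((-161.6 − 128.7) mod 360) = 69.7°.
Offset of +16.2° east of the west edge: ((16.2 − 128.7) mod 360) = 247.5°.
247.5° > 69.7° ⇒ outside.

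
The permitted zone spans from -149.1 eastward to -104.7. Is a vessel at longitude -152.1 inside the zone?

No

Band width going east from -149.1° to -104.7°: ((-104.7 − -149.1) mod 360) = 44.4°.
Offset of -152.1° east of the west edge: ((-152.1 − -149.1) mod 360) = 357.0°.
357.0° > 44.4° ⇒ outside.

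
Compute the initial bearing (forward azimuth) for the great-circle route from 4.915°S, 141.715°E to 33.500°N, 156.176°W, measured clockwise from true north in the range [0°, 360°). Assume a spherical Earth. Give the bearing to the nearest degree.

52°

Δλ = -156.176 − 141.715 = -297.891°; wrapped into (−180°, 180°]: 62.109°.
θ = atan2( sin Δλ · cos φ₂ , cos φ₁ · sin φ₂ − sin φ₁ · cos φ₂ · cos Δλ )
  = atan2(0.73702, 0.58333) = 51.639° → normalised to [0°, 360°): 51.639°.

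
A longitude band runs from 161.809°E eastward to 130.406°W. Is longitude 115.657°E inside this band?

No

Band width going east from +161.809° to -130.406°: ((-130.406 − 161.809) mod 360) = 67.785°.
Offset of +115.657° east of the west edge: ((115.657 − 161.809) mod 360) = 313.848°.
313.848° > 67.785° ⇒ outside.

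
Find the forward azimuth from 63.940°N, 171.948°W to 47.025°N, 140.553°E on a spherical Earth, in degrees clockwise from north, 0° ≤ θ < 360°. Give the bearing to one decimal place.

259.6°

Δλ = 140.553 − -171.948 = 312.501°; wrapped into (−180°, 180°]: -47.499°.
θ = atan2( sin Δλ · cos φ₂ , cos φ₁ · sin φ₂ − sin φ₁ · cos φ₂ · cos Δλ )
  = atan2(-0.50258, -0.09230) = -100.407° → normalised to [0°, 360°): 259.593°.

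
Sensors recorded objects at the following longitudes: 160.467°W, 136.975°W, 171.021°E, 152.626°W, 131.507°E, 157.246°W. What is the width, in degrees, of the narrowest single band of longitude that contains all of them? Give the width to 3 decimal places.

91.518°

Sort the longitudes: -160.467°, -157.246°, -152.626°, -136.975°, +131.507°, +171.021°.
Eastward gaps between consecutive values (wrapping around): 3.221°, 4.620°, 15.651°, 268.482°, 39.514°, 28.512°.
Largest gap = 268.482° ⇒ minimal covering band is its complement: 360° − 268.482° = 91.518°.
Band runs from +131.507° eastward to -136.975°, crossing the antimeridian.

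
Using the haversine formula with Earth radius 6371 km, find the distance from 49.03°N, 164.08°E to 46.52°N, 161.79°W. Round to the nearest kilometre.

Δλ = -161.79 − 164.08 = -325.87°; wrapped into (−180°, 180°]: 34.13°.
Δφ = 46.52 − 49.03 = -2.51°.
a = sin²(Δφ/2) + cos φ₁ · cos φ₂ · sin²(Δλ/2) = 0.039332.
c = 2·atan2(√a, √(1−a)) = 0.39930 rad → d = 6371·c ≈ 2543.91 km.

2544 km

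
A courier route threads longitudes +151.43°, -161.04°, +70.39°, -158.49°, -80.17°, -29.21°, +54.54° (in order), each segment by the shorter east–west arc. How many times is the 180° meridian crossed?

Leg 1: +151.43° → -161.04°, shortest Δλ = 47.53° (east) — crosses 180°.
Leg 2: -161.04° → +70.39°, shortest Δλ = -128.57° (west) — crosses 180°.
Leg 3: +70.39° → -158.49°, shortest Δλ = 131.12° (east) — crosses 180°.
Leg 4: -158.49° → -80.17°, shortest Δλ = 78.32° (east) — does not cross 180°.
Leg 5: -80.17° → -29.21°, shortest Δλ = 50.96° (east) — does not cross 180°.
Leg 6: -29.21° → +54.54°, shortest Δλ = 83.75° (east) — does not cross 180°.
Total crossings: 3.

3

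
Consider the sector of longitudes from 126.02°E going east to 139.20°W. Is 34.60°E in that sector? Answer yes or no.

No

Band width going east from +126.02° to -139.20°: ((-139.20 − 126.02) mod 360) = 94.78°.
Offset of +34.60° east of the west edge: ((34.60 − 126.02) mod 360) = 268.58°.
268.58° > 94.78° ⇒ outside.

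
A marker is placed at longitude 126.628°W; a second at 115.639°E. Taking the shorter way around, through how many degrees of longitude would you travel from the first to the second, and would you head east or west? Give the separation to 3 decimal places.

117.733° west

Raw difference: 115.639 − -126.628 = 242.267°.
Normalise into (−180°, 180°]: 242.267° − 360° = -117.733°.
Negative ⇒ the second point lies to the west; separation 117.733°.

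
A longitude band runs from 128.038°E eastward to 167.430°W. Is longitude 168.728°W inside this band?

Band width going east from +128.038° to -167.430°: ((-167.430 − 128.038) mod 360) = 64.532°.
Offset of -168.728° east of the west edge: ((-168.728 − 128.038) mod 360) = 63.234°.
63.234° ≤ 64.532° ⇒ inside.

Yes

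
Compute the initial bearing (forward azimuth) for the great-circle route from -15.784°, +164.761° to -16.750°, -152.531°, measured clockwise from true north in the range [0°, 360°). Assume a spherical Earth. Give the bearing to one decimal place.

97.5°

Δλ = -152.531 − 164.761 = -317.292°; wrapped into (−180°, 180°]: 42.708°.
θ = atan2( sin Δλ · cos φ₂ , cos φ₁ · sin φ₂ − sin φ₁ · cos φ₂ · cos Δλ )
  = atan2(0.64948, -0.08593) = 97.537° → normalised to [0°, 360°): 97.537°.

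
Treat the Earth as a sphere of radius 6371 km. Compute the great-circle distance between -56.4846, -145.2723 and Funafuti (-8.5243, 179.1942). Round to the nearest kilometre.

6159 km

Δλ = 179.1942 − -145.2723 = 324.4665°; wrapped into (−180°, 180°]: -35.5335°.
Δφ = -8.5243 − -56.4846 = 47.9603°.
a = sin²(Δφ/2) + cos φ₁ · cos φ₂ · sin²(Δλ/2) = 0.216022.
c = 2·atan2(√a, √(1−a)) = 0.96678 rad → d = 6371·c ≈ 6159.33 km.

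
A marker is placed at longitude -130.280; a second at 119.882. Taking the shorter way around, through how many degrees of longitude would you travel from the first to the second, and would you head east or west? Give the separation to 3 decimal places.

Raw difference: 119.882 − -130.280 = 250.162°.
Normalise into (−180°, 180°]: 250.162° − 360° = -109.838°.
Negative ⇒ the second point lies to the west; separation 109.838°.

109.838° west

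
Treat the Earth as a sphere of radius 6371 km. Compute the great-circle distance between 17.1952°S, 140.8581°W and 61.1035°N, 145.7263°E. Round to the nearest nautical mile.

Δλ = 145.7263 − -140.8581 = 286.5844°; wrapped into (−180°, 180°]: -73.4156°.
Δφ = 61.1035 − -17.1952 = 78.2987°.
a = sin²(Δφ/2) + cos φ₁ · cos φ₂ · sin²(Δλ/2) = 0.563529.
c = 2·atan2(√a, √(1−a)) = 1.69820 rad → d = 6371·c ≈ 10819.23 km ≈ 5841.92 nmi.

5842 nmi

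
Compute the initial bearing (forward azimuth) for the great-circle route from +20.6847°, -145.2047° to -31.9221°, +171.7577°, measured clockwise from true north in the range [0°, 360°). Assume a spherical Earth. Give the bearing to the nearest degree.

219°

Δλ = 171.7577 − -145.2047 = 316.9624°; wrapped into (−180°, 180°]: -43.0376°.
θ = atan2( sin Δλ · cos φ₂ , cos φ₁ · sin φ₂ − sin φ₁ · cos φ₂ · cos Δλ )
  = atan2(-0.57927, -0.71381) = -140.940° → normalised to [0°, 360°): 219.060°.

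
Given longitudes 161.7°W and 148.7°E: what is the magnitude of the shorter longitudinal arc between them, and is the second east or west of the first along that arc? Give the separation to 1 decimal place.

49.6° west

Raw difference: 148.7 − -161.7 = 310.4°.
Normalise into (−180°, 180°]: 310.4° − 360° = -49.6°.
Negative ⇒ the second point lies to the west; separation 49.6°.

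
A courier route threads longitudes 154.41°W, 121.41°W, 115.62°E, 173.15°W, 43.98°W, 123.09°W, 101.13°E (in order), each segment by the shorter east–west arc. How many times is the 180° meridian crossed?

3

Leg 1: -154.41° → -121.41°, shortest Δλ = 33.0° (east) — does not cross 180°.
Leg 2: -121.41° → +115.62°, shortest Δλ = -122.97° (west) — crosses 180°.
Leg 3: +115.62° → -173.15°, shortest Δλ = 71.23° (east) — crosses 180°.
Leg 4: -173.15° → -43.98°, shortest Δλ = 129.17° (east) — does not cross 180°.
Leg 5: -43.98° → -123.09°, shortest Δλ = -79.11° (west) — does not cross 180°.
Leg 6: -123.09° → +101.13°, shortest Δλ = -135.78° (west) — crosses 180°.
Total crossings: 3.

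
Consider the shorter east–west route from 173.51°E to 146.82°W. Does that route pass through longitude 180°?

Naïve |-146.82 − 173.51| = 320.33° > 180°, so the shorter arc goes the other way round — across 180°.
Signed shortest Δλ = ((-146.82 − 173.51 + 180) mod 360) − 180 = 39.67°.
Going east by 39.67° from +173.51° passes through 180° before reaching -146.82°.

Yes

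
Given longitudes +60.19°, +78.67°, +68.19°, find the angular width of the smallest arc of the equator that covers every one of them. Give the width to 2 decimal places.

Sort the longitudes: +60.19°, +68.19°, +78.67°.
Eastward gaps between consecutive values (wrapping around): 8.00°, 10.48°, 341.52°.
Largest gap = 341.52° ⇒ minimal covering band is its complement: 360° − 341.52° = 18.48°.
Band runs from +60.19° eastward to +78.67°.

18.48°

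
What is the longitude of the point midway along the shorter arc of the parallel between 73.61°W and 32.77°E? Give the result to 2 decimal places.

20.42°W

Signed shortest Δλ from -73.61° to +32.77° is +106.38°.
Midpoint longitude = -73.61° + (+106.38°)/2 = -73.61° + 53.19° = -20.42°.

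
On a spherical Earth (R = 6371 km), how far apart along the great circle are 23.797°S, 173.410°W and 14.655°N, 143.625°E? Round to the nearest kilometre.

6330 km

Δλ = 143.625 − -173.410 = 317.035°; wrapped into (−180°, 180°]: -42.965°.
Δφ = 14.655 − -23.797 = 38.452°.
a = sin²(Δφ/2) + cos φ₁ · cos φ₂ · sin²(Δλ/2) = 0.227156.
c = 2·atan2(√a, √(1−a)) = 0.99359 rad → d = 6371·c ≈ 6330.13 km.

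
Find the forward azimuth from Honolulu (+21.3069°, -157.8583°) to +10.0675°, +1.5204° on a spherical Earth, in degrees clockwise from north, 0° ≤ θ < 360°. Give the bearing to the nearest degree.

35°

Δλ = 1.5204 − -157.8583 = 159.3787°.
θ = atan2( sin Δλ · cos φ₂ , cos φ₁ · sin φ₂ − sin φ₁ · cos φ₂ · cos Δλ )
  = atan2(0.34677, 0.49771) = 34.866° → normalised to [0°, 360°): 34.866°.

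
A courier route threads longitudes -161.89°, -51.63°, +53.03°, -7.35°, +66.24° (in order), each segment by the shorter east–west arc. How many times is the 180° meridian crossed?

Leg 1: -161.89° → -51.63°, shortest Δλ = 110.26° (east) — does not cross 180°.
Leg 2: -51.63° → +53.03°, shortest Δλ = 104.66° (east) — does not cross 180°.
Leg 3: +53.03° → -7.35°, shortest Δλ = -60.38° (west) — does not cross 180°.
Leg 4: -7.35° → +66.24°, shortest Δλ = 73.59° (east) — does not cross 180°.
Total crossings: 0.

0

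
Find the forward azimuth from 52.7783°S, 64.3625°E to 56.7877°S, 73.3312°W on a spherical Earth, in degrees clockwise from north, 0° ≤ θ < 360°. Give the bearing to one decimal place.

Δλ = -73.3312 − 64.3625 = -137.6937°.
θ = atan2( sin Δλ · cos φ₂ , cos φ₁ · sin φ₂ − sin φ₁ · cos φ₂ · cos Δλ )
  = atan2(-0.36868, -0.82866) = -156.015° → normalised to [0°, 360°): 203.985°.

204.0°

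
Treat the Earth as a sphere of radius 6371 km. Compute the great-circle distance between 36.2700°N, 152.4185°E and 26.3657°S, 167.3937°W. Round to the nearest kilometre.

8139 km

Δλ = -167.3937 − 152.4185 = -319.8122°; wrapped into (−180°, 180°]: 40.1878°.
Δφ = -26.3657 − 36.2700 = -62.6357°.
a = sin²(Δφ/2) + cos φ₁ · cos φ₂ · sin²(Δλ/2) = 0.355441.
c = 2·atan2(√a, √(1−a)) = 1.27749 rad → d = 6371·c ≈ 8138.89 km.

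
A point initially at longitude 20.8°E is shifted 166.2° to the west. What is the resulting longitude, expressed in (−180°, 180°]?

145.4°W

Start at +20.8°; shift −166.2° → -145.4°.
-145.4° already lies in (−180°, 180°].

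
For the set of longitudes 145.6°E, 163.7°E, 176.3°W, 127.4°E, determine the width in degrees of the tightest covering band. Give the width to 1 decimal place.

Sort the longitudes: -176.3°, +127.4°, +145.6°, +163.7°.
Eastward gaps between consecutive values (wrapping around): 303.7°, 18.2°, 18.1°, 20.0°.
Largest gap = 303.7° ⇒ minimal covering band is its complement: 360° − 303.7° = 56.3°.
Band runs from +127.4° eastward to -176.3°, crossing the antimeridian.

56.3°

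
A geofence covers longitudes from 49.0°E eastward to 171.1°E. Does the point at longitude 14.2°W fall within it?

No

Band width going east from +49.0° to +171.1°: ((171.1 − 49.0) mod 360) = 122.1°.
Offset of -14.2° east of the west edge: ((-14.2 − 49.0) mod 360) = 296.8°.
296.8° > 122.1° ⇒ outside.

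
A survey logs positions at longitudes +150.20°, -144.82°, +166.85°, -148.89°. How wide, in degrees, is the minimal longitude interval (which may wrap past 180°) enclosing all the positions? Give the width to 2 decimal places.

64.98°

Sort the longitudes: -148.89°, -144.82°, +150.20°, +166.85°.
Eastward gaps between consecutive values (wrapping around): 4.07°, 295.02°, 16.65°, 44.26°.
Largest gap = 295.02° ⇒ minimal covering band is its complement: 360° − 295.02° = 64.98°.
Band runs from +150.20° eastward to -144.82°, crossing the antimeridian.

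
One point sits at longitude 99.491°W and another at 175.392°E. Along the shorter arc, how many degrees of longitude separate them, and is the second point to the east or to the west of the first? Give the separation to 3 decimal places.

Raw difference: 175.392 − -99.491 = 274.883°.
Normalise into (−180°, 180°]: 274.883° − 360° = -85.117°.
Negative ⇒ the second point lies to the west; separation 85.117°.

85.117° west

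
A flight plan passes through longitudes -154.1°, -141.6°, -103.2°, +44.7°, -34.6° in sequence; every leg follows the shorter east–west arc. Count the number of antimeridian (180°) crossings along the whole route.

0

Leg 1: -154.1° → -141.6°, shortest Δλ = 12.5° (east) — does not cross 180°.
Leg 2: -141.6° → -103.2°, shortest Δλ = 38.4° (east) — does not cross 180°.
Leg 3: -103.2° → +44.7°, shortest Δλ = 147.9° (east) — does not cross 180°.
Leg 4: +44.7° → -34.6°, shortest Δλ = -79.3° (west) — does not cross 180°.
Total crossings: 0.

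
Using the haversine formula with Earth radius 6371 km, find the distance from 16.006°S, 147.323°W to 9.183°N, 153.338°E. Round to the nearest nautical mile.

Δλ = 153.338 − -147.323 = 300.661°; wrapped into (−180°, 180°]: -59.339°.
Δφ = 9.183 − -16.006 = 25.189°.
a = sin²(Δφ/2) + cos φ₁ · cos φ₂ · sin²(Δλ/2) = 0.280050.
c = 2·atan2(√a, √(1−a)) = 1.11531 rad → d = 6371·c ≈ 7105.63 km ≈ 3836.73 nmi.

3837 nmi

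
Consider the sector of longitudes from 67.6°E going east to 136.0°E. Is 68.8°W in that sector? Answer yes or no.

No

Band width going east from +67.6° to +136.0°: ((136.0 − 67.6) mod 360) = 68.4°.
Offset of -68.8° east of the west edge: ((-68.8 − 67.6) mod 360) = 223.6°.
223.6° > 68.4° ⇒ outside.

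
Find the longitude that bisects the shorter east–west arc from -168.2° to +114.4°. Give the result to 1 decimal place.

+153.1°

Signed shortest Δλ from -168.2° to +114.4° is -77.4°.
Midpoint longitude = -168.2° + (-77.4°)/2 = -168.2° − 38.7° = -206.9°.
Normalise into (−180°, 180°]: +153.1°.
(The naïve average (-168.2 + +114.4)/2 = -26.9° is on the wrong side of the globe.)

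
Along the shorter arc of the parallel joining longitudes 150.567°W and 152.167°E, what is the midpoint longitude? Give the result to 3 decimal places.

179.200°W

Signed shortest Δλ from -150.567° to +152.167° is -57.266°.
Midpoint longitude = -150.567° + (-57.266°)/2 = -150.567° − 28.633° = -179.200°.
(The naïve average (-150.567 + +152.167)/2 = 0.8° is on the wrong side of the globe.)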